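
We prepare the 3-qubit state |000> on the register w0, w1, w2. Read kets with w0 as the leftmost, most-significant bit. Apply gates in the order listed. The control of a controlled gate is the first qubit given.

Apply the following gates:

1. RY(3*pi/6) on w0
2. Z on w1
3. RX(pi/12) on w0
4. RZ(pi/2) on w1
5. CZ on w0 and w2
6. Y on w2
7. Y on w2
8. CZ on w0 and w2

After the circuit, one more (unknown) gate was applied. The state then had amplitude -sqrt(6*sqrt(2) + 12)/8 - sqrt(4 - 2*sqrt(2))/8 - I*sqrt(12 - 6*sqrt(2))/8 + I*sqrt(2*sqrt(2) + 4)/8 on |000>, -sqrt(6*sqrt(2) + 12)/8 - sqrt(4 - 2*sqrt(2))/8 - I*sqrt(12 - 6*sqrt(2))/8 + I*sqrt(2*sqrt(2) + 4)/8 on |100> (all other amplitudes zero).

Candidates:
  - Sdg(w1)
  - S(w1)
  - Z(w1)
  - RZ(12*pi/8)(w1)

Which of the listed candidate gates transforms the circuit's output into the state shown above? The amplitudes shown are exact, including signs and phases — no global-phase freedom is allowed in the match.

The unique candidate consistent with the amplitudes is RZ(12*pi/8)(w1).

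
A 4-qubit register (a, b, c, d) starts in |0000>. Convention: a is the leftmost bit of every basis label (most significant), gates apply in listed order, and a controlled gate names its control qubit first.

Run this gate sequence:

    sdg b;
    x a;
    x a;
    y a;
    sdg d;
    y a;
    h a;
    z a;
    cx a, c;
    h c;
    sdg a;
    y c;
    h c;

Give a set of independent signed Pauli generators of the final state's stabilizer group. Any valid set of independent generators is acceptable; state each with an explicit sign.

The stabilizer group can be generated by +XIYI, -ZIZI, +IZII, +IIIZ, among other valid generating sets.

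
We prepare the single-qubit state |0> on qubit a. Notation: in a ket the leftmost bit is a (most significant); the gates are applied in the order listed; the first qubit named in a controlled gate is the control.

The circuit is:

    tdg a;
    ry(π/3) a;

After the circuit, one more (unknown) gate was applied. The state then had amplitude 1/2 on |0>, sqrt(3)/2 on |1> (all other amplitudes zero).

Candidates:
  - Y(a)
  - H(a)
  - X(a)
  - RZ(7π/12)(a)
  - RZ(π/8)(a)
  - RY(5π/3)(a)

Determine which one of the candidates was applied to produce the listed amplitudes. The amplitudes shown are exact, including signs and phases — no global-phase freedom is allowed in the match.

The unique candidate consistent with the amplitudes is X(a).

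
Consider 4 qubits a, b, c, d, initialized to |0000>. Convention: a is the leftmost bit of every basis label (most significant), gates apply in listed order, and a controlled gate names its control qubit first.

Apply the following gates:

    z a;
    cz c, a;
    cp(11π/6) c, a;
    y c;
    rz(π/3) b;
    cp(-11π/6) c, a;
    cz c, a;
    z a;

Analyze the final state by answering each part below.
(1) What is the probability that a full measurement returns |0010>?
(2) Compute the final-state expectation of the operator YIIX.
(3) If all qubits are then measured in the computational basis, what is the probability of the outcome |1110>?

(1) The probability of measuring |0010> is 1.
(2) In the final state, YIIX has expectation 0.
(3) Outcome |1110> occurs with probability 0.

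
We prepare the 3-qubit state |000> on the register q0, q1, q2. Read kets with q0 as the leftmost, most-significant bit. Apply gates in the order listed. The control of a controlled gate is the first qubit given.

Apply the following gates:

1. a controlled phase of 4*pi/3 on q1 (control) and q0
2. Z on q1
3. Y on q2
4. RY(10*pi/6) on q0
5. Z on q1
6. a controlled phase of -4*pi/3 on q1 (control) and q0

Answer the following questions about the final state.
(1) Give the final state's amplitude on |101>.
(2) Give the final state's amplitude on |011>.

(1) The final state's coefficient on |101> equals I/2.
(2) The amplitude on |011> is 0.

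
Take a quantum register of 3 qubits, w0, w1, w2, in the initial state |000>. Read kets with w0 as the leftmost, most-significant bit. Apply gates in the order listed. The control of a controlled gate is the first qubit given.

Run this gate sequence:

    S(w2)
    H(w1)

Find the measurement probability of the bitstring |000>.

Outcome |000> occurs with probability 1/2.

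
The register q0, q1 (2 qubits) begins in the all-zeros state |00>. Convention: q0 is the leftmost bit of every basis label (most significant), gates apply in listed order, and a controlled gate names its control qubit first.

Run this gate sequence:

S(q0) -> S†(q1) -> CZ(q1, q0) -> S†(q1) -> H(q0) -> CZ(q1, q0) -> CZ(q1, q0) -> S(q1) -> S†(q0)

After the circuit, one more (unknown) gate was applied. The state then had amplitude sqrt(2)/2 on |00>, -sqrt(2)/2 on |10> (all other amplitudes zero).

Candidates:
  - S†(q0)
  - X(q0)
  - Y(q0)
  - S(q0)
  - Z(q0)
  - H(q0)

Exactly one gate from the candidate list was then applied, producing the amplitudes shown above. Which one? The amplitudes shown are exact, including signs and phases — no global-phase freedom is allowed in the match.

The applied gate was S†(q0).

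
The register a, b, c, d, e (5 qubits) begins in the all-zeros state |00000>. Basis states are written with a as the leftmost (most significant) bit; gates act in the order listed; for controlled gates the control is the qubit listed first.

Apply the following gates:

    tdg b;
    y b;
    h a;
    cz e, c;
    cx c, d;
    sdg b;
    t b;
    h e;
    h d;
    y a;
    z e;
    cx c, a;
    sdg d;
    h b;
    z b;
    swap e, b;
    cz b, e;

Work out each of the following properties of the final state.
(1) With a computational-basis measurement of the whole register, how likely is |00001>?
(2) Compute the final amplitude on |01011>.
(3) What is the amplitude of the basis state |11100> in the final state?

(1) A full measurement returns |00001> with probability 1/16.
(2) |01011> carries amplitude -exp(I*pi/4)/4 in the final state.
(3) |11100> carries amplitude 0 in the final state.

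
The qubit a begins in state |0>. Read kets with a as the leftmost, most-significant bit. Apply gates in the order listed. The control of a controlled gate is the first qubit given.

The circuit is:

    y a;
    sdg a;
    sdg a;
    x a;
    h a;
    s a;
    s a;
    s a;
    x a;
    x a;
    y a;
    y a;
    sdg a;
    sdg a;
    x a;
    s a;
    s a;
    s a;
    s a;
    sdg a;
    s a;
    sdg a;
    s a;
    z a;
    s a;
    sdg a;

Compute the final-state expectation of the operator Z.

The observable Z averages to 0. Key observation: gates 16-19 undo each other exactly, leaving only the rest of the circuit to track.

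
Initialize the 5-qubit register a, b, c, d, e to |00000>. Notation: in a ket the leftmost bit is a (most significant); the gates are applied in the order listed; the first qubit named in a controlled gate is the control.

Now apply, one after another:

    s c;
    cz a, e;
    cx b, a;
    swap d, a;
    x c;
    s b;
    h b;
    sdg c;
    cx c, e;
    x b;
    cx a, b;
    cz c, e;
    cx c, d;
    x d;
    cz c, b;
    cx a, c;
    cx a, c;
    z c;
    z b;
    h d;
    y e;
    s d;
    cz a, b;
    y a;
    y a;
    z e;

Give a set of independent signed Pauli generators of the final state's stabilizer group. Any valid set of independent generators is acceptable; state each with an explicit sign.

The stabilizer group can be generated by +IXIII, +IIIYI, +ZIIII, -IIZII, +IIIIZ, among other valid generating sets.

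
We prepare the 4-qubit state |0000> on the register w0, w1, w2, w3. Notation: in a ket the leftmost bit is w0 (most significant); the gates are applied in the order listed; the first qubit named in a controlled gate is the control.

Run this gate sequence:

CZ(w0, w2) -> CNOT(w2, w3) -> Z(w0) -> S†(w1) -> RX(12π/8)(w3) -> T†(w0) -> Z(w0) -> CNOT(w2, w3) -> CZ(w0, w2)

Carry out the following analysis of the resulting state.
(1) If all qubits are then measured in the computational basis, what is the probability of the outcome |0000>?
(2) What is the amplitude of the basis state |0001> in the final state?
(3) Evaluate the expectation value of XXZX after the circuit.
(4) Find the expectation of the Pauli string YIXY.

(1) A full measurement returns |0000> with probability 1/2.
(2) The final state's coefficient on |0001> equals -sqrt(2)*I/2.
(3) The observable XXZX averages to 0.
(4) In the final state, YIXY has expectation 0.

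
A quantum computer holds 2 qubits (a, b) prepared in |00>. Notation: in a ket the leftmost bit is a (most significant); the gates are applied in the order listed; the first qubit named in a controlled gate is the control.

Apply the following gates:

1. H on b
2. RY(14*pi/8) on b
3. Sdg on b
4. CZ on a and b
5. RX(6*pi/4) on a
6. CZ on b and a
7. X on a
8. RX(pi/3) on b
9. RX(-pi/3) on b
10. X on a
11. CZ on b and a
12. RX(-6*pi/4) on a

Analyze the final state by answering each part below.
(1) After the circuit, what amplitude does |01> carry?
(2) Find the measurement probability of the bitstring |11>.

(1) |01> carries amplitude -sqrt(2)*I*sqrt(2 - sqrt(2))/4 + sqrt(2)*I*sqrt(sqrt(2) + 2)/4 in the final state.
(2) Outcome |11> occurs with probability 0.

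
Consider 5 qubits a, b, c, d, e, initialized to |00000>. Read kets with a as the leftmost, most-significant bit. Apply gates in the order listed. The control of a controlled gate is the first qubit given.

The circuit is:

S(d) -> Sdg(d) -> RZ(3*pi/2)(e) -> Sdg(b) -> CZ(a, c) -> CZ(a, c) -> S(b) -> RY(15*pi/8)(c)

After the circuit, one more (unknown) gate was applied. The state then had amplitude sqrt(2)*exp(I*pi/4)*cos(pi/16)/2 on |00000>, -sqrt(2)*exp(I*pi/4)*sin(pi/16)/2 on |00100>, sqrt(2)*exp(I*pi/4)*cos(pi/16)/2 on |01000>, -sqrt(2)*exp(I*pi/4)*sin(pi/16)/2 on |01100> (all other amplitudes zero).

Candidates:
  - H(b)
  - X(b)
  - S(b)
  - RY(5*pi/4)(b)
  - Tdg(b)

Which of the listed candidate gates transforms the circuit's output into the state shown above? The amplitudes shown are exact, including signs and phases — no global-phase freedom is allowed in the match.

The unique candidate consistent with the amplitudes is H(b). Key observation: the block from step 4 through step 7 cancels to the identity and can be dropped.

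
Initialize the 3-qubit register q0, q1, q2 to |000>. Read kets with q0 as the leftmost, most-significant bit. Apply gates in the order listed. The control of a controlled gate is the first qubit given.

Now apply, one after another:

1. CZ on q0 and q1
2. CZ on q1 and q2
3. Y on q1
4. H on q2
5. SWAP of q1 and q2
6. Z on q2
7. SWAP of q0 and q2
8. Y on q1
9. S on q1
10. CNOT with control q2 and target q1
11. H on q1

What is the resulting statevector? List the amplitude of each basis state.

After the circuit, the state carries amplitude -1/2 + I/2 on |100>, -1/2 - I/2 on |110>, and 0 on every other basis state.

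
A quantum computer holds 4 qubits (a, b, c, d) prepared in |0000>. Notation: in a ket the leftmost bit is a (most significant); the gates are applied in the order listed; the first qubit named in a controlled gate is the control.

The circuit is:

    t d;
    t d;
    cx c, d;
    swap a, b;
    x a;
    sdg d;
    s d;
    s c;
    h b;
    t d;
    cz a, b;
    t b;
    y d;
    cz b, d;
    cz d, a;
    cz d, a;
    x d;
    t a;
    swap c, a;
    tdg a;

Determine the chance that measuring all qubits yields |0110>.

The probability of measuring |0110> is 1/2. Key observation: the block from step 15 through step 16 cancels to the identity and can be dropped.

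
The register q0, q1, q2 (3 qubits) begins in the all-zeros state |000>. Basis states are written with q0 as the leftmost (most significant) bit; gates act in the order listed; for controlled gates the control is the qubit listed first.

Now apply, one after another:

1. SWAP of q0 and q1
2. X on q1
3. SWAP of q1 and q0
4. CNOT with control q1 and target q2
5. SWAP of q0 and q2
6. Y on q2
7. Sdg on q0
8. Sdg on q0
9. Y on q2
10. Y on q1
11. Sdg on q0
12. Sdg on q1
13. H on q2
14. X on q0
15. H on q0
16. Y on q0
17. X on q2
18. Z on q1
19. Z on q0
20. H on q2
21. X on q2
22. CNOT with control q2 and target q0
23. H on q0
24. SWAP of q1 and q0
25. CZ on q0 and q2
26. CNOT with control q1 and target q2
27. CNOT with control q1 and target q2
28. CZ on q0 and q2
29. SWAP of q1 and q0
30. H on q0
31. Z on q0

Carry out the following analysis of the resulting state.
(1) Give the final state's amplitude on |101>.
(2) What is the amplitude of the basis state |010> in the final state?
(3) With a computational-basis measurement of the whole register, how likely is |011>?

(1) |101> carries amplitude 0 in the final state. Key observation: the block from step 23 through step 30 cancels to the identity and can be dropped.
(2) The amplitude on |010> is sqrt(2)*I/2.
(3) The probability of measuring |011> is 0.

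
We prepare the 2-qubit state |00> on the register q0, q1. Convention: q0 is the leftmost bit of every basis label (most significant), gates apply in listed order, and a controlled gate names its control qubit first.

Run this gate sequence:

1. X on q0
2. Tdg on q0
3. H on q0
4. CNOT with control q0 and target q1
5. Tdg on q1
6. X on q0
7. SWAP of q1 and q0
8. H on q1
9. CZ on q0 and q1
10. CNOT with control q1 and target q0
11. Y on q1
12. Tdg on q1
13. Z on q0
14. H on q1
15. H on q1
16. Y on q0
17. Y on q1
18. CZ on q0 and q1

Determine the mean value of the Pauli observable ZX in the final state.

The expectation value of ZX is 1/2.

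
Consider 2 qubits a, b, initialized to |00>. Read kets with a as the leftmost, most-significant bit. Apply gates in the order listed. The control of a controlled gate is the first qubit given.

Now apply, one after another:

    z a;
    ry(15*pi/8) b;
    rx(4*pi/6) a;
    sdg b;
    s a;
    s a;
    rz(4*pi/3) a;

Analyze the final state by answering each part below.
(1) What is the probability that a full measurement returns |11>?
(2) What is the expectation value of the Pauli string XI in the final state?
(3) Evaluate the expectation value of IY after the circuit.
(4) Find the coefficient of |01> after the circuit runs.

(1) A full measurement returns |11> with probability 3*sin(pi/16)**2/4.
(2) In the final state, XI has expectation 3/4.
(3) The observable IY averages to sqrt(2 - sqrt(2))/2.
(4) The final state's coefficient on |01> equals exp(5*I*pi/6)*sin(pi/16)/2.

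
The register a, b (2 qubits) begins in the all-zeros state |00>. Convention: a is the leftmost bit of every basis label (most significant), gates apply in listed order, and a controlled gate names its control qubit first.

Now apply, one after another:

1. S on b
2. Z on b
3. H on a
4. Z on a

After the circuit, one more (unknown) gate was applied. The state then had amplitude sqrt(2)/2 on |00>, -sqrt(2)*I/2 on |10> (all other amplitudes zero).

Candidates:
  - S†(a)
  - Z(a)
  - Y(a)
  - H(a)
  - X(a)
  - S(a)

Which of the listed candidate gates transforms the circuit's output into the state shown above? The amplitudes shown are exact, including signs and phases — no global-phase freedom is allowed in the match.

It was S(a) that produced the state shown.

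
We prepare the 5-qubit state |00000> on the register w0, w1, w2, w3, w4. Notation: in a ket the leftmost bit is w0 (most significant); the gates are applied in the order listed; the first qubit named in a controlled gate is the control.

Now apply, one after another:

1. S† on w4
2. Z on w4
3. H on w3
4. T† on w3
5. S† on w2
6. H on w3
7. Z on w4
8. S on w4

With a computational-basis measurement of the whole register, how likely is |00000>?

A full measurement returns |00000> with probability sqrt(2)/4 + 1/2.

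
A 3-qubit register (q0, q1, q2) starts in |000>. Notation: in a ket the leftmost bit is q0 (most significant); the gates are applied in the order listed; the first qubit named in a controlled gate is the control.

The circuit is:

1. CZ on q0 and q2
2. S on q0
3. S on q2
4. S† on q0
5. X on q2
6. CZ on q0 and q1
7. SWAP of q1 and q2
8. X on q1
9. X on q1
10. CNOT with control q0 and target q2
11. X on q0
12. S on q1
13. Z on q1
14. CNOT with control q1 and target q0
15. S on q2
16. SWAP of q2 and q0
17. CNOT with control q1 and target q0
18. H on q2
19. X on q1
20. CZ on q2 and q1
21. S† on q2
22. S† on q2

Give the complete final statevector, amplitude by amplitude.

The resulting statevector has amplitude -sqrt(2)*I/2 on |100>, sqrt(2)*I/2 on |101>, and 0 on every other basis state.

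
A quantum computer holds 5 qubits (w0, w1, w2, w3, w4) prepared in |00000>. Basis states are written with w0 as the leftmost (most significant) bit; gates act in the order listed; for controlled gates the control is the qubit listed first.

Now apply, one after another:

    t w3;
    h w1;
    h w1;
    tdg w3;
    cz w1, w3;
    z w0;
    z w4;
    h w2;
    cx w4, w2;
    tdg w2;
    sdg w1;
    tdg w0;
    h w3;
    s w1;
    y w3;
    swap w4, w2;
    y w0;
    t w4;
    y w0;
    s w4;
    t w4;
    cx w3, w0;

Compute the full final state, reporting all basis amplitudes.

The final amplitudes are -I/2 on |00000>, exp(I*pi/4)/2 on |00001>, I/2 on |10010>, -exp(I*pi/4)/2 on |10011>, and 0 on every other basis state. Key observation: steps 1-4 multiply out to the identity, so the circuit reduces to the remaining gates.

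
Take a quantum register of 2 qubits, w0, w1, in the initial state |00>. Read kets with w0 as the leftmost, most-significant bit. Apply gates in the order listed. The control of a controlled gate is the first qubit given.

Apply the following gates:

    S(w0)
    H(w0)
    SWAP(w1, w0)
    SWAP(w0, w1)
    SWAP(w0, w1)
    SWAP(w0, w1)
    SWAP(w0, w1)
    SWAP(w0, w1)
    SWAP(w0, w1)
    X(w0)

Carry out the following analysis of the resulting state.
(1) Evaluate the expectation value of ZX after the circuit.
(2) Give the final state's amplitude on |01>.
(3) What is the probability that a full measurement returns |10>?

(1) The expectation value of ZX is -1. Key observation: gates 4-9 undo each other exactly, leaving only the rest of the circuit to track.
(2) The amplitude on |01> is 0.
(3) The probability of measuring |10> is 1/2.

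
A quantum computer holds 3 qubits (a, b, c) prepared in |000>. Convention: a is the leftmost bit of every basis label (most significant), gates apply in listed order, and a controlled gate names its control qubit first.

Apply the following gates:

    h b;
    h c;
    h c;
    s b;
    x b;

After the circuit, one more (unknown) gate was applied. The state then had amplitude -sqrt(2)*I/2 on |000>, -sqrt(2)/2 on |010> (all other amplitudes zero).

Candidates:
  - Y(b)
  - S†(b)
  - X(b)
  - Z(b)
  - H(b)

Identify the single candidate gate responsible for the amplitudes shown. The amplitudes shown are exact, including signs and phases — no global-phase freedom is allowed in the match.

The applied gate was Y(b). Key observation: the block from step 2 through step 3 cancels to the identity and can be dropped.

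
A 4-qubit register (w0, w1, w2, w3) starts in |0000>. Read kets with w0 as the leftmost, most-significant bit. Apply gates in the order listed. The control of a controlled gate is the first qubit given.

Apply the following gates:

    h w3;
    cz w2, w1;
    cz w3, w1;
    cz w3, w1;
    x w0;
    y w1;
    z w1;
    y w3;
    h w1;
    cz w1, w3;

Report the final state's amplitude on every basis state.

The resulting statevector has amplitude -1/2 on |1000>, 1/2 on |1001>, 1/2 on |1100>, 1/2 on |1101>, and 0 on every other basis state. Key observation: steps 3-4 multiply out to the identity, so the circuit reduces to the remaining gates.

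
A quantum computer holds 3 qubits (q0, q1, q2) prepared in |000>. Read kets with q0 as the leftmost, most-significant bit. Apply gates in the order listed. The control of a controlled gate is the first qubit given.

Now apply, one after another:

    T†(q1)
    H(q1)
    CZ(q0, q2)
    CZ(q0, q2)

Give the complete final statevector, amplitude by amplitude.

The final amplitudes are sqrt(2)/2 on |000>, sqrt(2)/2 on |010>, and 0 on every other basis state. Key observation: gates 3-4 undo each other exactly, leaving only the rest of the circuit to track.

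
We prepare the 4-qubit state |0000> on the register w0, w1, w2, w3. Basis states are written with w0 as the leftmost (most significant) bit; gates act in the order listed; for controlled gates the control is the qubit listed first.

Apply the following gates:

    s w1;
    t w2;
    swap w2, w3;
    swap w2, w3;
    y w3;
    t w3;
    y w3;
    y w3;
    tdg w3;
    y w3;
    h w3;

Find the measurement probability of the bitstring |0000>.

Outcome |0000> occurs with probability 1/2.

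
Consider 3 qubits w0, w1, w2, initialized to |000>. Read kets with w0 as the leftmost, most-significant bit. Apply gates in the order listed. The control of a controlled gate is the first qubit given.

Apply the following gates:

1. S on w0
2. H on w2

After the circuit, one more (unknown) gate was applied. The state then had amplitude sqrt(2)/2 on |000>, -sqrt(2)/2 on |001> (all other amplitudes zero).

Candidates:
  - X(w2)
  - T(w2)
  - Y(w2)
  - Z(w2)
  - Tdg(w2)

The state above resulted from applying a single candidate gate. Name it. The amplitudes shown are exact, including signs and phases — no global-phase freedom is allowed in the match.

The applied gate was Z(w2).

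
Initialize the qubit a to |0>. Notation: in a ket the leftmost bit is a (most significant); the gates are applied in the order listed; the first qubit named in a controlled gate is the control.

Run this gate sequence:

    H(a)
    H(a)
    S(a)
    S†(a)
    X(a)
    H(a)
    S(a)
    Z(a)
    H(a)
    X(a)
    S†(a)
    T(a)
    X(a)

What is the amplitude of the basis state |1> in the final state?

The amplitude on |1> is 1/2 - I/2. Key observation: steps 3-4 multiply out to the identity, so the circuit reduces to the remaining gates.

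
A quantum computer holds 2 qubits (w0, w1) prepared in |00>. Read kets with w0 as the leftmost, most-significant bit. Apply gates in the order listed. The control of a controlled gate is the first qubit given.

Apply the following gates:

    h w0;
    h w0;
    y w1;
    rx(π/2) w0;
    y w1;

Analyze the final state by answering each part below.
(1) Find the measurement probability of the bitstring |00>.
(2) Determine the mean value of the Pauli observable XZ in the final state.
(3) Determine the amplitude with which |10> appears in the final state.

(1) Outcome |00> occurs with probability 1/2.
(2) The observable XZ averages to 0.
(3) |10> carries amplitude -sqrt(2)*I/2 in the final state.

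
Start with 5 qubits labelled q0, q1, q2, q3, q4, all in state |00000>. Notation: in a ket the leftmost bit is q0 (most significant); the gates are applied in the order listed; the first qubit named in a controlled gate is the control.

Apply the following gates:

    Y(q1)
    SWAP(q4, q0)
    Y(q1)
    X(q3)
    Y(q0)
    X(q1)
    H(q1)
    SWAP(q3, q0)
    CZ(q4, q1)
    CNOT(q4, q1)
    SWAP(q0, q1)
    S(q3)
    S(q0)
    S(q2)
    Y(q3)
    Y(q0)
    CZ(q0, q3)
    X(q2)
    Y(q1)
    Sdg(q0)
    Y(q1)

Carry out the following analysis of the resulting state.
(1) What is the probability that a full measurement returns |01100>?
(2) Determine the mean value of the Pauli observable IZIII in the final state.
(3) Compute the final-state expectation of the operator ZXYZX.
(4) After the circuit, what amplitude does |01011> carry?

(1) Outcome |01100> occurs with probability 1/2.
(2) The expectation value of IZIII is -1.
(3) In the final state, ZXYZX has expectation 0.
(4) The amplitude on |01011> is 0.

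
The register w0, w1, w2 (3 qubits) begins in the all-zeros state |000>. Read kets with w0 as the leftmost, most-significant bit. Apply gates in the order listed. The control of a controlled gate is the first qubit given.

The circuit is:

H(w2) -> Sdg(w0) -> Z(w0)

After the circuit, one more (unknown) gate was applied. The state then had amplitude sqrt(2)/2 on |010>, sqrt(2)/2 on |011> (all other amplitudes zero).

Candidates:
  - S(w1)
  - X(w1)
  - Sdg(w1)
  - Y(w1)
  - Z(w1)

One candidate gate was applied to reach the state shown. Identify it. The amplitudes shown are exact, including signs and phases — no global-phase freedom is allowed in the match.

The unique candidate consistent with the amplitudes is X(w1).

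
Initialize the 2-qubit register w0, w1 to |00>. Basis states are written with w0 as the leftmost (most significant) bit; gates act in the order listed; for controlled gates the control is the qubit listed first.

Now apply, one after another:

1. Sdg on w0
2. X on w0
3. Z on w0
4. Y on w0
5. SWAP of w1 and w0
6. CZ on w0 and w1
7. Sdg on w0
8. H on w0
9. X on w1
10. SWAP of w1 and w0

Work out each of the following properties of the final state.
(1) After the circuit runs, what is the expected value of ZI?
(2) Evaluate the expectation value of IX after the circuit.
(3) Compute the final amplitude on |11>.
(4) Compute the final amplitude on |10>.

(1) The expectation value of ZI is -1.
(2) The expectation value of IX is 1.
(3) The final state's coefficient on |11> equals sqrt(2)*I/2.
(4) The final state's coefficient on |10> equals sqrt(2)*I/2.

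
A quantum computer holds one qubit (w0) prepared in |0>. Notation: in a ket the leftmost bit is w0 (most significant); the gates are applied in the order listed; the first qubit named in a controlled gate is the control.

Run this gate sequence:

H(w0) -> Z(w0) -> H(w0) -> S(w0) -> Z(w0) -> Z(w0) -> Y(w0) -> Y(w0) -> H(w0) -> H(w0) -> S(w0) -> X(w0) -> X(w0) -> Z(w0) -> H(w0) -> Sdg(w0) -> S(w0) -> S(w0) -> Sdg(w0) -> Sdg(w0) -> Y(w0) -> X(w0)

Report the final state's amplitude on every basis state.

After the circuit, the state carries amplitude sqrt(2)*I/2 on |0>, sqrt(2)/2 on |1>. Key observation: gates 17-20 undo each other exactly, leaving only the rest of the circuit to track.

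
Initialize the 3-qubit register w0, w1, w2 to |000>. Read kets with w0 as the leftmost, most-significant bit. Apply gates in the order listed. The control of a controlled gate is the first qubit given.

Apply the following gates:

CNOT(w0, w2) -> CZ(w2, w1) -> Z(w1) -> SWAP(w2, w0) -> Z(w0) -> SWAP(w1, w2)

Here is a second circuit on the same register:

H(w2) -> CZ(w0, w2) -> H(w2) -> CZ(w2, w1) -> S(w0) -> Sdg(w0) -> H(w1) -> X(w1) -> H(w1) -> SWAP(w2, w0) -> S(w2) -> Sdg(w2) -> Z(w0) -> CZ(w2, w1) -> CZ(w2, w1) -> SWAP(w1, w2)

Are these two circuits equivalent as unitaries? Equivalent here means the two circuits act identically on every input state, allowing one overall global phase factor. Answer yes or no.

Yes, they are equivalent — the unitaries differ by at most a global phase.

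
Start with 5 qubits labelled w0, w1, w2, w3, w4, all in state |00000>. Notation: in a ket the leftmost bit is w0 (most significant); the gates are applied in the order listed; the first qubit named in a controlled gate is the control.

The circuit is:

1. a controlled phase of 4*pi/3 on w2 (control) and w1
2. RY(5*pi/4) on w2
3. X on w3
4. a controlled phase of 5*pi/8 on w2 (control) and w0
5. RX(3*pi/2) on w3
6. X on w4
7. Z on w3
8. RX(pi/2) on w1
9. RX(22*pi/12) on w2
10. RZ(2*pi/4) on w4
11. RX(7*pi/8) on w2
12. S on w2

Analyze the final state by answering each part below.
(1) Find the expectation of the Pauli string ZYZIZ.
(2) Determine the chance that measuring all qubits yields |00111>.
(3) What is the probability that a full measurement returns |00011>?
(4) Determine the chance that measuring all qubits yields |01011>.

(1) In the final state, ZYZIZ has expectation -sqrt(4 - 2*sqrt(2))/8 + sqrt(6*sqrt(2) + 12)/8.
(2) A full measurement returns |00111> with probability -sqrt(6*sqrt(2) + 12)/64 + sqrt(4 - 2*sqrt(2))/64 + 1/8.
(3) The probability of measuring |00011> is -sqrt(4 - 2*sqrt(2))/64 + sqrt(6*sqrt(2) + 12)/64 + 1/8.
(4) A full measurement returns |01011> with probability -sqrt(4 - 2*sqrt(2))/64 + sqrt(6*sqrt(2) + 12)/64 + 1/8.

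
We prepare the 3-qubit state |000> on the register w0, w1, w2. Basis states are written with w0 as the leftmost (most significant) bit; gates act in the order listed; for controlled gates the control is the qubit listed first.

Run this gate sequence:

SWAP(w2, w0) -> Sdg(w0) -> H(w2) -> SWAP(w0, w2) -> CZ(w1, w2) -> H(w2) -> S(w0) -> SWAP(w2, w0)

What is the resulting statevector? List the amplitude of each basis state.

After the circuit, the state carries amplitude 1/2 on |000>, I/2 on |001>, 0 on |010>, 0 on |011>, 1/2 on |100>, I/2 on |101>, 0 on |110>, 0 on |111>.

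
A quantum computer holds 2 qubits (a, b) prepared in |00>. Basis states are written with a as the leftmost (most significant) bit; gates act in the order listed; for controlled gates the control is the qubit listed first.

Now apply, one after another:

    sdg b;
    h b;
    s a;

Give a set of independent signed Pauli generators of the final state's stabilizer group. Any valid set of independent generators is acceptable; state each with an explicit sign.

The stabilizer group can be generated by +IX, +ZI, among other valid generating sets.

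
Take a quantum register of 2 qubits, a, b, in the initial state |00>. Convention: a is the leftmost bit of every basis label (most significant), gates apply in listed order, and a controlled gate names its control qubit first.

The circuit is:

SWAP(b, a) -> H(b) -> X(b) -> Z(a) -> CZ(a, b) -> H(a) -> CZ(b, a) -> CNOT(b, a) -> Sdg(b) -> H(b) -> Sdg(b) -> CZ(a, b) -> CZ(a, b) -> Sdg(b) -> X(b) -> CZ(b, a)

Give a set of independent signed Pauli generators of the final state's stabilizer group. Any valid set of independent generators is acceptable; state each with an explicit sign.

One valid set of independent stabilizer generators is +YI, -IY (any independent generating set of the same group is equally correct).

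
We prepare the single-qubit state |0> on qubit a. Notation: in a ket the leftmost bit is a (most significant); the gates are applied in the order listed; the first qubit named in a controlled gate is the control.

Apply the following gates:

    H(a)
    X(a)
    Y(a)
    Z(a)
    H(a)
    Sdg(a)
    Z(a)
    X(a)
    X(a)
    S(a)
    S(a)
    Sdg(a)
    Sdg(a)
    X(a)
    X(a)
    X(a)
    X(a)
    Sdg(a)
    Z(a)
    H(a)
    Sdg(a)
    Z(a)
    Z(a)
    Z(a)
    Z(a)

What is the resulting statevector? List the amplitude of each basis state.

After the circuit, the state carries amplitude -sqrt(2)*I/2 on |0>, -sqrt(2)/2 on |1>.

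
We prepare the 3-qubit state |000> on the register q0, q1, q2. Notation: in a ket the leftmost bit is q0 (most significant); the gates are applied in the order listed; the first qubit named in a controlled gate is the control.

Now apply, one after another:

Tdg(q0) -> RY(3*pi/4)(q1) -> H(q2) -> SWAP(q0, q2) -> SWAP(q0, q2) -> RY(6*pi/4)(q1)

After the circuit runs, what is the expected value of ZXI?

The expectation value of ZXI is sqrt(2)/2. Key observation: gates 4-5 undo each other exactly, leaving only the rest of the circuit to track.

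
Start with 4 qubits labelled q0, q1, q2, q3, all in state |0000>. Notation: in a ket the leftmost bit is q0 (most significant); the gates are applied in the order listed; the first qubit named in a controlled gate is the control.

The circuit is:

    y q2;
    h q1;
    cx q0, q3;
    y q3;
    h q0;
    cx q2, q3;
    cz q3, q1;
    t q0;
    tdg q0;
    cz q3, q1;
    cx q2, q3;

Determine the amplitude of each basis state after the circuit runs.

The final amplitudes are -1/2 on |0011>, -1/2 on |0111>, -1/2 on |1011>, -1/2 on |1111>, and 0 on every other basis state. Key observation: steps 6-11 multiply out to the identity, so the circuit reduces to the remaining gates.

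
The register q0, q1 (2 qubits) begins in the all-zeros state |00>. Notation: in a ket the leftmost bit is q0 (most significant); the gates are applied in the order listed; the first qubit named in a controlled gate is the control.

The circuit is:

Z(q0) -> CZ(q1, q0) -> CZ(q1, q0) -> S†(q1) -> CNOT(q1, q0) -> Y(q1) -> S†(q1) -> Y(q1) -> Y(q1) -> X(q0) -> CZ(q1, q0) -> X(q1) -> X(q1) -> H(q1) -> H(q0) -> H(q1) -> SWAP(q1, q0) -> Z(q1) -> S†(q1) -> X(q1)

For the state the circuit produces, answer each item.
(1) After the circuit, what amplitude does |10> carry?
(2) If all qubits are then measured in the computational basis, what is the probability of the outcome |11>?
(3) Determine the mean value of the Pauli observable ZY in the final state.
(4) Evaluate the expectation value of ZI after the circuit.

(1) The amplitude on |10> is sqrt(2)*I/2.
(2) A full measurement returns |11> with probability 1/2.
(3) The expectation value of ZY is -1.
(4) In the final state, ZI has expectation -1.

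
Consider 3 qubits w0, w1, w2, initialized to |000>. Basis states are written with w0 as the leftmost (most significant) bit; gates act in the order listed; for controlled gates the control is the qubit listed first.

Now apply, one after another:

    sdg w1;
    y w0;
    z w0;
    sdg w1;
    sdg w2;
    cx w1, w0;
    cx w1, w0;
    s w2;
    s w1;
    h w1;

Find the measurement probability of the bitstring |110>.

A full measurement returns |110> with probability 1/2. Key observation: steps 4-9 multiply out to the identity, so the circuit reduces to the remaining gates.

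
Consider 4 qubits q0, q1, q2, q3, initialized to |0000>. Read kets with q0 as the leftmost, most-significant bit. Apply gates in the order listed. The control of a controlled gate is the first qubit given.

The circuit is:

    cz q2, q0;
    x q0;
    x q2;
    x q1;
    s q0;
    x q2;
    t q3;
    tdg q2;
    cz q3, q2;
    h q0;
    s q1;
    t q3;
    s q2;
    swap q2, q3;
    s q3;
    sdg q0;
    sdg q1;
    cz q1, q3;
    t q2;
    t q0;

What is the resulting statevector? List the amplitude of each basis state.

The resulting statevector has amplitude sqrt(2)*I/2 on |0100>, -sqrt(2)*exp(I*pi/4)/2 on |1100>, and 0 on every other basis state.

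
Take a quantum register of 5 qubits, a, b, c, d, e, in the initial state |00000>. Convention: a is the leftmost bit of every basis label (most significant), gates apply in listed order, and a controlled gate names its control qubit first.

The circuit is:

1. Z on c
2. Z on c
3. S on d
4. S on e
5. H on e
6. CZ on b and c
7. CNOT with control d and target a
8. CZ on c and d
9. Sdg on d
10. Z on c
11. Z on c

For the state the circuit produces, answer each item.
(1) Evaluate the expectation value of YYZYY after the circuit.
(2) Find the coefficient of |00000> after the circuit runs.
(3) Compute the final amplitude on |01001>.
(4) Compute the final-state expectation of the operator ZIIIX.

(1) The expectation value of YYZYY is 0.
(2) The final state's coefficient on |00000> equals sqrt(2)/2.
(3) The amplitude on |01001> is 0.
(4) In the final state, ZIIIX has expectation 1.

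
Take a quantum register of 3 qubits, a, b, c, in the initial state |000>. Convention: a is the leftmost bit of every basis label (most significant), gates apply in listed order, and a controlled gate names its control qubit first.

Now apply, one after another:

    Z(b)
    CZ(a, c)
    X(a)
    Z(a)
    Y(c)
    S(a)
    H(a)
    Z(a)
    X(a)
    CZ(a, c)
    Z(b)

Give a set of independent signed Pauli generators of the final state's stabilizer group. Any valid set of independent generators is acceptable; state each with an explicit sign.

The final state is stabilized by the group generated by -XII, +IZI, -IIZ; other independent generating sets are equally valid.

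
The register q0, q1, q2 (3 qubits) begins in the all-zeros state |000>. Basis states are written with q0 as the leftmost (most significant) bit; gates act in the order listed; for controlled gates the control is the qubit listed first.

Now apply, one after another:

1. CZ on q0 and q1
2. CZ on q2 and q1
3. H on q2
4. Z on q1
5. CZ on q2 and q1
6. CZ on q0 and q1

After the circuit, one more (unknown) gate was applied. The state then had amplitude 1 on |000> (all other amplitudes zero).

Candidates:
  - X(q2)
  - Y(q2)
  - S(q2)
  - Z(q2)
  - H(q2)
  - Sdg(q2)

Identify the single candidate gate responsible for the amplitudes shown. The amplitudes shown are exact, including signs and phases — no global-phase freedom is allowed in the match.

It was H(q2) that produced the state shown.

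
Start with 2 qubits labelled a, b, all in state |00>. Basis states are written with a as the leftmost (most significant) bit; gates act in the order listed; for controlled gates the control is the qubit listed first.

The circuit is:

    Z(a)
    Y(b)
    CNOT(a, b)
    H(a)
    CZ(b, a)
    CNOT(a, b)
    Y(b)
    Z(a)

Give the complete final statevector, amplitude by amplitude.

After the circuit, the state carries amplitude sqrt(2)/2 on |00>, 0 on |01>, 0 on |10>, -sqrt(2)/2 on |11>.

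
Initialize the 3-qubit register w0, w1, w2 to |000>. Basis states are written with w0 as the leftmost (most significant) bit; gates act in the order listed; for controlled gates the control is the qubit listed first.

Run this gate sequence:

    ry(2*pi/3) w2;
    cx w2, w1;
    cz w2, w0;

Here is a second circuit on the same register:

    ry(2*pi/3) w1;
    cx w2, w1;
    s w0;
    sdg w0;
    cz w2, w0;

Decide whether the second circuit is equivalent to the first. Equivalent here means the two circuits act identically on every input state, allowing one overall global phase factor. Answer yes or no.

No, they are not equivalent — no single phase factor reconciles the two unitaries.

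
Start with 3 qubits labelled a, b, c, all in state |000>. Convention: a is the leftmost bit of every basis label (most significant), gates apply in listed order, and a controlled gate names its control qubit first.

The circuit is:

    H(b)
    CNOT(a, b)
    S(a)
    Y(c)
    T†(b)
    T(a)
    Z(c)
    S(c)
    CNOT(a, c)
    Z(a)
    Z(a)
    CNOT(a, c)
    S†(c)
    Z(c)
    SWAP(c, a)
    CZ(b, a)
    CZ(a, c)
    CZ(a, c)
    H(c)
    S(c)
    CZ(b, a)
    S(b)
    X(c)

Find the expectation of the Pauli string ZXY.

The observable ZXY averages to sqrt(2)/2.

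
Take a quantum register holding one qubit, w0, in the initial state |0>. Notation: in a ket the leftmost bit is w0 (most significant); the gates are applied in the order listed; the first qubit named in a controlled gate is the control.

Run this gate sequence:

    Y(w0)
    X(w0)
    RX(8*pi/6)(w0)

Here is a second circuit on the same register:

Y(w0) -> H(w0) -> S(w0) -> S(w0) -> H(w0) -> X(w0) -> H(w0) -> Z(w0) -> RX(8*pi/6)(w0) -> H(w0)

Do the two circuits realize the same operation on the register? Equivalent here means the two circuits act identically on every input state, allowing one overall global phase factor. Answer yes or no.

No, they are not equivalent — no single phase factor reconciles the two unitaries.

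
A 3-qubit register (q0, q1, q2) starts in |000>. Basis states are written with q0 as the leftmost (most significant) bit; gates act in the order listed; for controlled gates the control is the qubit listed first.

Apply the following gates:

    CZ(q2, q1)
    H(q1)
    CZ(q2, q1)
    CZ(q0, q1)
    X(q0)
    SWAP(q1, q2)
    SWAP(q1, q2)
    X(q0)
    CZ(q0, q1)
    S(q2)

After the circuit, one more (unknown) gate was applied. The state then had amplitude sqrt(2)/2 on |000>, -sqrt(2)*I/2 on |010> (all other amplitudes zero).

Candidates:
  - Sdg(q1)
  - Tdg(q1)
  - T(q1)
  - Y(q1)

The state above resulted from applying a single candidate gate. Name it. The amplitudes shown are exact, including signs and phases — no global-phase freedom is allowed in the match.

The applied gate was Sdg(q1). Key observation: the block from step 4 through step 9 cancels to the identity and can be dropped.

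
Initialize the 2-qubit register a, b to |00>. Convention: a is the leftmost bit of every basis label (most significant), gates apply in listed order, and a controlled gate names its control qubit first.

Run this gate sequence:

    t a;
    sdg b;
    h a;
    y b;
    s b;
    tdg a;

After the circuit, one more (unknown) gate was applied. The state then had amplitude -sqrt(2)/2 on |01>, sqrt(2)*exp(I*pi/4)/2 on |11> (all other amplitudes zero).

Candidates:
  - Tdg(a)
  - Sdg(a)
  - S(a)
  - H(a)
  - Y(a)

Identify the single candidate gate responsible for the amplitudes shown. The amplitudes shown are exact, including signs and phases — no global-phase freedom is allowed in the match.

The applied gate was Sdg(a).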